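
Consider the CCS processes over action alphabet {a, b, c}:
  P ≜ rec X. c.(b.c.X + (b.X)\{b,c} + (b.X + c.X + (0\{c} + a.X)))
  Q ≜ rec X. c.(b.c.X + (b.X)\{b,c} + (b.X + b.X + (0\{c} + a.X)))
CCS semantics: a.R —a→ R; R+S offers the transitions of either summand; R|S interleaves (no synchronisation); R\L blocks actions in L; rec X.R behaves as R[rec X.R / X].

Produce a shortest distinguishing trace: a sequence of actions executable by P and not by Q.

cc

P's transition system — 3 states:
  p0 = rec X. c.(b.c.X + (b.X)\{b,c} + (b.X + c.X + (0\{c} + a.X))) :: --c--▸ p1
  p1 = b.c.(rec X. c.(b.c.X + (b.X)\{b,c} + (b.X + c.X + (0\{c} + a.X)))) + (b.(rec X. c.(b.c.X + (b.X)\{b,c} + (b.X + c.X + (0\{c} + a.X)))))\{b,c} + (b.(rec X. c.(b.c.X + (b.X)\{b,c} + (b.X + c.X + (0\{c} + a.X)))) + c.(rec X. c.(b.c.X + (b.X)\{b,c} + (b.X + c.X + (0\{c} + a.X)))) + (0\{c} + a.(rec X. c.(b.c.X + (b.X)\{b,c} + (b.X + c.X + (0\{c} + a.X)))))) :: --a--▸ p0, --b--▸ p0, --b--▸ p2, --c--▸ p0
  p2 = c.(rec X. c.(b.c.X + (b.X)\{b,c} + (b.X + c.X + (0\{c} + a.X)))) :: --c--▸ p0
Q's transition system — 3 states:
  q0 = rec X. c.(b.c.X + (b.X)\{b,c} + (b.X + b.X + (0\{c} + a.X))) :: --c--▸ q1
  q1 = b.c.(rec X. c.(b.c.X + (b.X)\{b,c} + (b.X + b.X + (0\{c} + a.X)))) + (b.(rec X. c.(b.c.X + (b.X)\{b,c} + (b.X + b.X + (0\{c} + a.X)))))\{b,c} + (b.(rec X. c.(b.c.X + (b.X)\{b,c} + (b.X + b.X + (0\{c} + a.X)))) + b.(rec X. c.(b.c.X + (b.X)\{b,c} + (b.X + b.X + (0\{c} + a.X)))) + (0\{c} + a.(rec X. c.(b.c.X + (b.X)\{b,c} + (b.X + b.X + (0\{c} + a.X)))))) :: --a--▸ q0, --b--▸ q0, --b--▸ q2
  q2 = c.(rec X. c.(b.c.X + (b.X)\{b,c} + (b.X + b.X + (0\{c} + a.X)))) :: --c--▸ q0
Executing cc from P (initial set {p0}):
  [1] c ⇒ {p1}
  [2] c ⇒ {p0}
  P completes σ.
Executing cc from Q (initial set {q0}):
  [1] c ⇒ {q1}
  [2] c ⇒ no successor for Q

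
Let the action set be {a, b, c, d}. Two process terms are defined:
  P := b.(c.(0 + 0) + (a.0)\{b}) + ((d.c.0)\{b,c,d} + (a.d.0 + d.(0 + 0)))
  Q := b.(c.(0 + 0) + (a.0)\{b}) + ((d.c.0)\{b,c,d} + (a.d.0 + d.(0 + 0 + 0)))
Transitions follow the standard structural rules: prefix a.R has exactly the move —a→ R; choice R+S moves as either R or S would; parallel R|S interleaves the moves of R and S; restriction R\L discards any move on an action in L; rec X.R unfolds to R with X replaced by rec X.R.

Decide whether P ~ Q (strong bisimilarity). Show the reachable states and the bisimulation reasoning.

P ~ Q

Reachable graph of P (6 states):
  p0 = b.(c.(0 + 0) + (a.0)\{b}) + ((d.c.0)\{b,c,d} + (a.d.0 + d.(0 + 0))) has moves —a→ p1, —b→ p2, —d→ p3
  p1 = d.0 has moves —d→ p4
  p2 = c.(0 + 0) + (a.0)\{b} has moves —a→ p5, —c→ p3
  p3 = 0 + 0 has moves (no moves)
  p4 = 0 has moves (no moves)
  p5 = 0\{b} has moves (no moves)
Reachable graph of Q (7 states):
  q0 = b.(c.(0 + 0) + (a.0)\{b}) + ((d.c.0)\{b,c,d} + (a.d.0 + d.(0 + 0 + 0))) has moves —a→ q1, —b→ q2, —d→ q3
  q1 = d.0 has moves —d→ q4
  q2 = c.(0 + 0) + (a.0)\{b} has moves —a→ q5, —c→ q6
  q3 = 0 + 0 + 0 has moves (no moves)
  q4 = 0 has moves (no moves)
  q5 = 0\{b} has moves (no moves)
  q6 = 0 + 0 has moves (no moves)
Coarsest stable partition (strong bisimilarity classes):
  B0 = {p0, q0}
  B1 = {p3, p4, p5, q3, q4, q5, q6}
  B2 = {p2, q2}
  B3 = {p1, q1}
p0 ∈ B0, q0 ∈ B0 → same block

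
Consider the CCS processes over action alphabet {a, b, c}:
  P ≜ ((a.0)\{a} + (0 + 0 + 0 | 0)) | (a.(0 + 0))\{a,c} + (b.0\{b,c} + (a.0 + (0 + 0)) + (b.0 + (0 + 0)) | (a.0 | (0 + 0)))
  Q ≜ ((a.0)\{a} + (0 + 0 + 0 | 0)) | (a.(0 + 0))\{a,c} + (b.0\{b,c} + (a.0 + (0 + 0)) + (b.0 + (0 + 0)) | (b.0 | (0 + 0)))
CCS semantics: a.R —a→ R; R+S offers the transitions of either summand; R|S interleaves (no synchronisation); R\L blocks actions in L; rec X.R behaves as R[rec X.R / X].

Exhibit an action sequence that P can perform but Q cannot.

Reachable graph of P (6 states):
  s0 = ((a.0)\{a} + (0 + 0 + 0 | 0)) | (a.(0 + 0))\{a,c} + (b.0\{b,c} + (a.0 + (0 + 0)) + (b.0 + (0 + 0)) | (a.0 | (0 + 0))) :: =a=> s1, =a=> s2, =b=> s3, =b=> s4
  s1 = (b.0 + (0 + 0)) | (0 | (0 + 0)) :: =b=> s5
  s2 = 0 :: ∅
  s3 = 0 | (a.0 | (0 + 0)) :: =a=> s5
  s4 = 0\{b,c} :: ∅
  s5 = 0 | (0 | (0 + 0)) :: ∅
Reachable graph of Q (6 states):
  t0 = ((a.0)\{a} + (0 + 0 + 0 | 0)) | (a.(0 + 0))\{a,c} + (b.0\{b,c} + (a.0 + (0 + 0)) + (b.0 + (0 + 0)) | (b.0 | (0 + 0))) :: =a=> t1, =b=> t2, =b=> t3, =b=> t4
  t1 = 0 :: ∅
  t2 = (b.0 + (0 + 0)) | (0 | (0 + 0)) :: =b=> t5
  t3 = 0 | (b.0 | (0 + 0)) :: =b=> t5
  t4 = 0\{b,c} :: ∅
  t5 = 0 | (0 | (0 + 0)) :: ∅
Trace ⟨ab⟩ through P, begin at {s0}:
  step 1 (a): {s1, s2}
  step 2 (b): {s5}
  ✓ P
Trace ⟨ab⟩ through Q, begin at {t0}:
  step 1 (a): {t1}
  step 2 (b): no successor for Q

ab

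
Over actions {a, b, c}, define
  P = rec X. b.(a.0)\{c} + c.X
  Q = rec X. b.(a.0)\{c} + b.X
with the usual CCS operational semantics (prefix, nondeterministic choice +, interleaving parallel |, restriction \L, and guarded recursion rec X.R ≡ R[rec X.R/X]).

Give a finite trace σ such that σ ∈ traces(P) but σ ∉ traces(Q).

c

P's transition system — 3 states:
  u0 = rec X. b.(a.0)\{c} + c.X | --b--▸ u1, --c--▸ u0
  u1 = (a.0)\{c} | --a--▸ u2
  u2 = 0\{c} | stopped
Q's transition system — 3 states:
  v0 = rec X. b.(a.0)\{c} + b.X | --b--▸ v0, --b--▸ v1
  v1 = (a.0)\{c} | --a--▸ v2
  v2 = 0\{c} | stopped
Executing c from P (initial set {u0}):
  step 1 (c): {u0}
  — P admits the full trace.
Executing c from Q (initial set {v0}):
  step 1 (c): no successor for Q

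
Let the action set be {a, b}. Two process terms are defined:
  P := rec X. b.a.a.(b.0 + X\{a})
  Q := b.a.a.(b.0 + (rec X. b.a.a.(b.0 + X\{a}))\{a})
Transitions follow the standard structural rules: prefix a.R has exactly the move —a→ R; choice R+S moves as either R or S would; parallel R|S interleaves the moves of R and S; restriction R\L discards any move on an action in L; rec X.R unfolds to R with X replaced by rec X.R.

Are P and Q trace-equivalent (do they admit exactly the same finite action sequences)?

YES

LTS(P): 6 reachable states
  m0 = rec X. b.a.a.(b.0 + X\{a}) ⊢ =b=> m1
  m1 = a.a.(b.0 + (rec X. b.a.a.(b.0 + X\{a}))\{a}) ⊢ =a=> m2
  m2 = a.(b.0 + (rec X. b.a.a.(b.0 + X\{a}))\{a}) ⊢ =a=> m3
  m3 = b.0 + (rec X. b.a.a.(b.0 + X\{a}))\{a} ⊢ =b=> m4, =b=> m5
  m4 = (a.a.(b.0 + (rec X. b.a.a.(b.0 + X\{a}))\{a}))\{a} ⊢ ·
  m5 = 0 ⊢ ·
LTS(Q): 6 reachable states
  n0 = b.a.a.(b.0 + (rec X. b.a.a.(b.0 + X\{a}))\{a}) ⊢ =b=> n1
  n1 = a.a.(b.0 + (rec X. b.a.a.(b.0 + X\{a}))\{a}) ⊢ =a=> n2
  n2 = a.(b.0 + (rec X. b.a.a.(b.0 + X\{a}))\{a}) ⊢ =a=> n3
  n3 = b.0 + (rec X. b.a.a.(b.0 + X\{a}))\{a} ⊢ =b=> n4, =b=> n5
  n4 = (a.a.(b.0 + (rec X. b.a.a.(b.0 + X\{a}))\{a}))\{a} ⊢ ·
  n5 = 0 ⊢ ·
Partition-refinement fixed point:
  B0 = {m0, n0}
  B1 = {m1, n1}
  B2 = {m2, n2}
  B3 = {m3, n3}
  B4 = {m4, m5, n4, n5}
m0 ∈ B0, n0 ∈ B0 → same block
Bisimilar ⇒ trace-equivalent.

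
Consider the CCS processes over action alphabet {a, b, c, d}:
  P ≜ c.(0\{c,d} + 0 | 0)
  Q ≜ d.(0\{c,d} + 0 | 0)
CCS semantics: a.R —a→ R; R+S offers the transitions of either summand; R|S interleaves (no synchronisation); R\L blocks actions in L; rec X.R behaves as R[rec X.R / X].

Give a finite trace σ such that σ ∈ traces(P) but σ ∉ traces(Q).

c

Reachable graph of P (2 states):
  p0 = c.(0\{c,d} + 0 | 0) ⊢ ··c··> p1
  p1 = 0\{c,d} + 0 | 0 ⊢ deadlocked
Reachable graph of Q (2 states):
  q0 = d.(0\{c,d} + 0 | 0) ⊢ ··d··> q1
  q1 = 0\{c,d} + 0 | 0 ⊢ deadlocked
Executing c from P (initial set {p0}):
  after c @ step 1: {p1}
  P completes σ.
Executing c from Q (initial set {q0}):
  after c @ step 1: ∅  — Q cannot continue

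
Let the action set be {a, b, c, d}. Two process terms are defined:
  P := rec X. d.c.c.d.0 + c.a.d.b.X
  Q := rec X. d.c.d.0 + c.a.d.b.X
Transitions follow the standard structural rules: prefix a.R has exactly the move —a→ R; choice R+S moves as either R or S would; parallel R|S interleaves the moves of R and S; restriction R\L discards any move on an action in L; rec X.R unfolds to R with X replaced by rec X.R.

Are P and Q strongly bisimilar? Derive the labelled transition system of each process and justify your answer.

not bisimilar

Reachable graph of P (8 states):
  p0 = rec X. d.c.c.d.0 + c.a.d.b.X → —c→ p1, —d→ p2
  p1 = a.d.b.(rec X. d.c.c.d.0 + c.a.d.b.X) → —a→ p3
  p2 = c.c.d.0 → —c→ p4
  p3 = d.b.(rec X. d.c.c.d.0 + c.a.d.b.X) → —d→ p5
  p4 = c.d.0 → —c→ p6
  p5 = b.(rec X. d.c.c.d.0 + c.a.d.b.X) → —b→ p0
  p6 = d.0 → —d→ p7
  p7 = 0 → ·
Reachable graph of Q (7 states):
  q0 = rec X. d.c.d.0 + c.a.d.b.X → —c→ q1, —d→ q2
  q1 = a.d.b.(rec X. d.c.d.0 + c.a.d.b.X) → —a→ q3
  q2 = c.d.0 → —c→ q4
  q3 = d.b.(rec X. d.c.d.0 + c.a.d.b.X) → —d→ q5
  q4 = d.0 → —d→ q6
  q5 = b.(rec X. d.c.d.0 + c.a.d.b.X) → —b→ q0
  q6 = 0 → ·
Coarsest stable partition (strong bisimilarity classes):
  B0 = {p0}
  B1 = {p2}
  B2 = {p4, q2}
  B3 = {p6, q4}
  B4 = {p7, q6}
  B5 = {p1}
  B6 = {p3}
  B7 = {p5}
  B8 = {q0}
  B9 = {q1}
  B10 = {q3}
  B11 = {q5}
p0 ∈ B0, q0 ∈ B8 → different blocks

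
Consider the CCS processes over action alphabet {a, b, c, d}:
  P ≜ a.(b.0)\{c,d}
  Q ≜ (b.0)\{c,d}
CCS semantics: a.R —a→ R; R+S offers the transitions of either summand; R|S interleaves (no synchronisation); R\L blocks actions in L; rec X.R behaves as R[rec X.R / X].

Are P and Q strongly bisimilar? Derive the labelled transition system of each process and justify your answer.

Reachable graph of P (3 states):
  u0 = a.(b.0)\{c,d} | --a--▸ u1
  u1 = (b.0)\{c,d} | --b--▸ u2
  u2 = 0\{c,d} | stopped
Reachable graph of Q (2 states):
  v0 = (b.0)\{c,d} | --b--▸ v1
  v1 = 0\{c,d} | stopped
Bisimilarity quotient blocks:
  B0 = {u0}
  B1 = {u1, v0}
  B2 = {u2, v1}
u0 ∈ B0, v0 ∈ B1 → different blocks

NO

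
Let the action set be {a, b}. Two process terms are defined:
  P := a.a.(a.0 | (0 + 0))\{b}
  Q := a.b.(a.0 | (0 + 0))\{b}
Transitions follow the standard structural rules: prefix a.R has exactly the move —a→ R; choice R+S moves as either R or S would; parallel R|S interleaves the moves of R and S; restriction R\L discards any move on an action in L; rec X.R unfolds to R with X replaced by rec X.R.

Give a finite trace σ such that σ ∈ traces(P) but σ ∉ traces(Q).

aa

LTS(P): 4 reachable states
  p0 = a.a.(a.0 | (0 + 0))\{b} :: =a=> p1
  p1 = a.(a.0 | (0 + 0))\{b} :: =a=> p2
  p2 = (a.0 | (0 + 0))\{b} :: =a=> p3
  p3 = (0 | (0 + 0))\{b} :: stopped
LTS(Q): 4 reachable states
  q0 = a.b.(a.0 | (0 + 0))\{b} :: =a=> q1
  q1 = b.(a.0 | (0 + 0))\{b} :: =b=> q2
  q2 = (a.0 | (0 + 0))\{b} :: =a=> q3
  q3 = (0 | (0 + 0))\{b} :: stopped
Executing aa from P (initial set {p0}):
  [1] a ⇒ {p1}
  [2] a ⇒ {p2}
  P completes σ.
Executing aa from Q (initial set {q0}):
  [1] a ⇒ {q1}
  [2] a ⇒ no successor for Q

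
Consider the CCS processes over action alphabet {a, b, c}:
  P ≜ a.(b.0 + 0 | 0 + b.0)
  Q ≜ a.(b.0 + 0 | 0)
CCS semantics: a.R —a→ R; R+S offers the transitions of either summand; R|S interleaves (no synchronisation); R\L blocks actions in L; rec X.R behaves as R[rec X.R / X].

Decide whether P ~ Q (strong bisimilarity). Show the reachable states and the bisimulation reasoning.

LTS(P): 3 reachable states
  u0 = a.(b.0 + 0 | 0 + b.0) → --a--▸ u1
  u1 = b.0 + 0 | 0 + b.0 → --b--▸ u2
  u2 = 0 → stopped
LTS(Q): 3 reachable states
  v0 = a.(b.0 + 0 | 0) → --a--▸ v1
  v1 = b.0 + 0 | 0 → --b--▸ v2
  v2 = 0 → stopped
Partition-refinement fixed point:
  B0 = {u0, v0}
  B1 = {u1, v1}
  B2 = {u2, v2}
u0 ∈ B0, v0 ∈ B0 → same block

P ~ Q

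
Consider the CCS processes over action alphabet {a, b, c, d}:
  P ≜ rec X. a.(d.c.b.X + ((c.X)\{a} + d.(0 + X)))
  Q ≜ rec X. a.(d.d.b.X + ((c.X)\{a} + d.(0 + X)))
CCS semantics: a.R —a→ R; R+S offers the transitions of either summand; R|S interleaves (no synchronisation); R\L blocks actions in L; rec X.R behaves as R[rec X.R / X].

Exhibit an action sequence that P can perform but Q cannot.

adc

Reachable graph of P (6 states):
  m0 = rec X. a.(d.c.b.X + ((c.X)\{a} + d.(0 + X))) has moves =a=> m1
  m1 = d.c.b.(rec X. a.(d.c.b.X + ((c.X)\{a} + d.(0 + X)))) + ((c.(rec X. a.(d.c.b.X + ((c.X)\{a} + d.(0 + X)))))\{a} + d.(0 + (rec X. a.(d.c.b.X + ((c.X)\{a} + d.(0 + X)))))) has moves =c=> m2, =d=> m3, =d=> m4
  m2 = (rec X. a.(d.c.b.X + ((c.X)\{a} + d.(0 + X))))\{a} has moves deadlocked
  m3 = 0 + (rec X. a.(d.c.b.X + ((c.X)\{a} + d.(0 + X)))) has moves =a=> m1
  m4 = c.b.(rec X. a.(d.c.b.X + ((c.X)\{a} + d.(0 + X)))) has moves =c=> m5
  m5 = b.(rec X. a.(d.c.b.X + ((c.X)\{a} + d.(0 + X)))) has moves =b=> m0
Reachable graph of Q (6 states):
  n0 = rec X. a.(d.d.b.X + ((c.X)\{a} + d.(0 + X))) has moves =a=> n1
  n1 = d.d.b.(rec X. a.(d.d.b.X + ((c.X)\{a} + d.(0 + X)))) + ((c.(rec X. a.(d.d.b.X + ((c.X)\{a} + d.(0 + X)))))\{a} + d.(0 + (rec X. a.(d.d.b.X + ((c.X)\{a} + d.(0 + X)))))) has moves =c=> n2, =d=> n3, =d=> n4
  n2 = (rec X. a.(d.d.b.X + ((c.X)\{a} + d.(0 + X))))\{a} has moves deadlocked
  n3 = 0 + (rec X. a.(d.d.b.X + ((c.X)\{a} + d.(0 + X)))) has moves =a=> n1
  n4 = d.b.(rec X. a.(d.d.b.X + ((c.X)\{a} + d.(0 + X)))) has moves =d=> n5
  n5 = b.(rec X. a.(d.d.b.X + ((c.X)\{a} + d.(0 + X)))) has moves =b=> n0
Run σ = ⟨adc⟩ on P: start {m0}
  step 1 (a): {m1}
  step 2 (d): {m3, m4}
  step 3 (c): {m5}
  ✓ P
Run σ = ⟨adc⟩ on Q: start {n0}
  step 1 (a): {n1}
  step 2 (d): {n3, n4}
  step 3 (c): ∅  — Q cannot continue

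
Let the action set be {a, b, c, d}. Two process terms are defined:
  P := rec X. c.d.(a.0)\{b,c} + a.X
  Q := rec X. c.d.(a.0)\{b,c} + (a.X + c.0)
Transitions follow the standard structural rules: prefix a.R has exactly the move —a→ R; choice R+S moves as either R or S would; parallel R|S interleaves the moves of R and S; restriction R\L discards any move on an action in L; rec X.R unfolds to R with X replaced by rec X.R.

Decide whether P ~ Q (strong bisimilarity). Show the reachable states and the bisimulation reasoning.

LTS(P): 4 reachable states
  m0 = rec X. c.d.(a.0)\{b,c} + a.X | =a=> m0, =c=> m1
  m1 = d.(a.0)\{b,c} | =d=> m2
  m2 = (a.0)\{b,c} | =a=> m3
  m3 = 0\{b,c} | deadlocked
LTS(Q): 5 reachable states
  n0 = rec X. c.d.(a.0)\{b,c} + (a.X + c.0) | =a=> n0, =c=> n1, =c=> n2
  n1 = 0 | deadlocked
  n2 = d.(a.0)\{b,c} | =d=> n3
  n3 = (a.0)\{b,c} | =a=> n4
  n4 = 0\{b,c} | deadlocked
Partition-refinement fixed point:
  B0 = {m0}
  B1 = {m1, n2}
  B2 = {m2, n3}
  B3 = {m3, n1, n4}
  B4 = {n0}
m0 ∈ B0, n0 ∈ B4 → different blocks

not bisimilar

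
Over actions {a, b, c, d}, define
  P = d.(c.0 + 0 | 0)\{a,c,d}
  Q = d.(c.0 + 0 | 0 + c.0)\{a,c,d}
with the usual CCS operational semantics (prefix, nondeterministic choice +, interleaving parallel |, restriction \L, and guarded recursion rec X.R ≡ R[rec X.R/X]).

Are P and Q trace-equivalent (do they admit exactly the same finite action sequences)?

trace-equivalent

Reachable graph of P (2 states):
  u0 = d.(c.0 + 0 | 0)\{a,c,d} has moves --d--▸ u1
  u1 = (c.0 + 0 | 0)\{a,c,d} has moves ∅
Reachable graph of Q (2 states):
  v0 = d.(c.0 + 0 | 0 + c.0)\{a,c,d} has moves --d--▸ v1
  v1 = (c.0 + 0 | 0 + c.0)\{a,c,d} has moves ∅
Coarsest stable partition (strong bisimilarity classes):
  B0 = {u0, v0}
  B1 = {u1, v1}
u0 ∈ B0, v0 ∈ B0 → same block
Bisimilar ⇒ trace-equivalent.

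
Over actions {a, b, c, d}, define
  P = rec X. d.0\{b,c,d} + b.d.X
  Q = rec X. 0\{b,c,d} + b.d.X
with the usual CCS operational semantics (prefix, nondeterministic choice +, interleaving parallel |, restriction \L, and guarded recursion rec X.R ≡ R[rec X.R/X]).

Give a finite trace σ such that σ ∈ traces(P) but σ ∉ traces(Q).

d

P's transition system — 3 states:
  m0 = rec X. d.0\{b,c,d} + b.d.X | —b→ m1, —d→ m2
  m1 = d.(rec X. d.0\{b,c,d} + b.d.X) | —d→ m0
  m2 = 0\{b,c,d} | deadlocked
Q's transition system — 2 states:
  n0 = rec X. 0\{b,c,d} + b.d.X | —b→ n1
  n1 = d.(rec X. 0\{b,c,d} + b.d.X) | —d→ n0
Trace ⟨d⟩ through P, begin at {m0}:
  [1] d ⇒ {m2}
  P completes σ.
Trace ⟨d⟩ through Q, begin at {n0}:
  [1] d ⇒ ∅ (Q stuck)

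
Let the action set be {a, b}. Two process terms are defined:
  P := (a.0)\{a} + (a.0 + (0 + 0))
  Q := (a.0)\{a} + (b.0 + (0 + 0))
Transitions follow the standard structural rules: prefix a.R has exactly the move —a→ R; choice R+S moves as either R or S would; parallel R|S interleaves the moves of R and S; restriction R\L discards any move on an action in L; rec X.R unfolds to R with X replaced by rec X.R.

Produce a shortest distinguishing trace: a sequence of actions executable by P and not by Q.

a

P's transition system — 2 states:
  m0 = (a.0)\{a} + (a.0 + (0 + 0)) ⊢ --a--▸ m1
  m1 = 0 ⊢ (no moves)
Q's transition system — 2 states:
  n0 = (a.0)\{a} + (b.0 + (0 + 0)) ⊢ --b--▸ n1
  n1 = 0 ⊢ (no moves)
Executing a from P (initial set {m0}):
  [1] a ⇒ {m1}
  — P admits the full trace.
Executing a from Q (initial set {n0}):
  [1] a ⇒ ∅  — Q cannot continue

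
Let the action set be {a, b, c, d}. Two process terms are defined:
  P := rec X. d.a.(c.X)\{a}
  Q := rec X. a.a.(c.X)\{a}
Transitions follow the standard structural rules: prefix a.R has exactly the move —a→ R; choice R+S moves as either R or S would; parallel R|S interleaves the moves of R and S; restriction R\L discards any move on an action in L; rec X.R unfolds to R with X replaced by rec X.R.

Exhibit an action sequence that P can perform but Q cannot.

d

LTS(P): 5 reachable states
  u0 = rec X. d.a.(c.X)\{a} → --d--▸ u1
  u1 = a.(c.(rec X. d.a.(c.X)\{a}))\{a} → --a--▸ u2
  u2 = (c.(rec X. d.a.(c.X)\{a}))\{a} → --c--▸ u3
  u3 = (rec X. d.a.(c.X)\{a})\{a} → --d--▸ u4
  u4 = (a.(c.(rec X. d.a.(c.X)\{a}))\{a})\{a} → (no moves)
LTS(Q): 4 reachable states
  v0 = rec X. a.a.(c.X)\{a} → --a--▸ v1
  v1 = a.(c.(rec X. a.a.(c.X)\{a}))\{a} → --a--▸ v2
  v2 = (c.(rec X. a.a.(c.X)\{a}))\{a} → --c--▸ v3
  v3 = (rec X. a.a.(c.X)\{a})\{a} → (no moves)
Executing d from P (initial set {u0}):
  step 1 (d): {u1}
  — P admits the full trace.
Executing d from Q (initial set {v0}):
  step 1 (d): ∅ (Q stuck)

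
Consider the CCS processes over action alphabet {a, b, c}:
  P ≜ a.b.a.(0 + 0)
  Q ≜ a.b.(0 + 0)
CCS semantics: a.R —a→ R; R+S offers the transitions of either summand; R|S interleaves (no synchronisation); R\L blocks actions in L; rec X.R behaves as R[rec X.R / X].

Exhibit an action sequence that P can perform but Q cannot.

aba

P's transition system — 4 states:
  s0 = a.b.a.(0 + 0) :: ··a··> s1
  s1 = b.a.(0 + 0) :: ··b··> s2
  s2 = a.(0 + 0) :: ··a··> s3
  s3 = 0 + 0 :: ·
Q's transition system — 3 states:
  t0 = a.b.(0 + 0) :: ··a··> t1
  t1 = b.(0 + 0) :: ··b··> t2
  t2 = 0 + 0 :: ·
Trace ⟨aba⟩ through P, begin at {s0}:
  after a @ step 1: {s1}
  after b @ step 2: {s2}
  after a @ step 3: {s3}
  P completes σ.
Trace ⟨aba⟩ through Q, begin at {t0}:
  after a @ step 1: {t1}
  after b @ step 2: {t2}
  after a @ step 3: no successor for Q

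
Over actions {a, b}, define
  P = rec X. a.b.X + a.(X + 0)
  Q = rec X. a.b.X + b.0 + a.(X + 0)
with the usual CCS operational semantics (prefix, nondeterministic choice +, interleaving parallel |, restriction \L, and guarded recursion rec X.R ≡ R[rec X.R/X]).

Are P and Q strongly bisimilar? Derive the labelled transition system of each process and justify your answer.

Reachable graph of P (3 states):
  m0 = rec X. a.b.X + a.(X + 0) ⊢ —a→ m1, —a→ m2
  m1 = (rec X. a.b.X + a.(X + 0)) + 0 ⊢ —a→ m1, —a→ m2
  m2 = b.(rec X. a.b.X + a.(X + 0)) ⊢ —b→ m0
Reachable graph of Q (4 states):
  n0 = rec X. a.b.X + b.0 + a.(X + 0) ⊢ —a→ n1, —a→ n2, —b→ n3
  n1 = (rec X. a.b.X + b.0 + a.(X + 0)) + 0 ⊢ —a→ n1, —a→ n2, —b→ n3
  n2 = b.(rec X. a.b.X + b.0 + a.(X + 0)) ⊢ —b→ n0
  n3 = 0 ⊢ stopped
Coarsest stable partition (strong bisimilarity classes):
  B0 = {m0, m1}
  B1 = {m2}
  B2 = {n0, n1}
  B3 = {n2}
  B4 = {n3}
m0 ∈ B0, n0 ∈ B2 → different blocks

P ≁ Q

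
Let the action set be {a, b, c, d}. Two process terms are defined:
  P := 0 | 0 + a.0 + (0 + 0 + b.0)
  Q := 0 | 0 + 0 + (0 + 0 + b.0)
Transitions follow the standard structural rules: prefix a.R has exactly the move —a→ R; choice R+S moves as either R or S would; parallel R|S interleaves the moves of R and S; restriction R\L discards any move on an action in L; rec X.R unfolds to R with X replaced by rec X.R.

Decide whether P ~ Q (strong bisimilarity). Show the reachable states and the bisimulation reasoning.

not bisimilar

P's transition system — 2 states:
  s0 = 0 | 0 + a.0 + (0 + 0 + b.0) | =a=> s1, =b=> s1
  s1 = 0 | deadlocked
Q's transition system — 2 states:
  t0 = 0 | 0 + 0 + (0 + 0 + b.0) | =b=> t1
  t1 = 0 | deadlocked
Partition-refinement fixed point:
  B0 = {s0}
  B1 = {s1, t1}
  B2 = {t0}
s0 ∈ B0, t0 ∈ B2 → different blocks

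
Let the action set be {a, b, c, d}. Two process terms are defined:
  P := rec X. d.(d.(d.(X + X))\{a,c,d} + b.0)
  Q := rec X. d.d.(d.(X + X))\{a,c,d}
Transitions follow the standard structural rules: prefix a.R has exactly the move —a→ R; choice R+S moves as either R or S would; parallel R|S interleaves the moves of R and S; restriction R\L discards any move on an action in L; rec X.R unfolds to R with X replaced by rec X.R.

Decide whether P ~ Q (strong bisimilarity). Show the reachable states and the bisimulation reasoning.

NO

Reachable graph of P (4 states):
  s0 = rec X. d.(d.(d.(X + X))\{a,c,d} + b.0) has moves =d=> s1
  s1 = d.(d.((rec X. d.(d.(d.(X + X))\{a,c,d} + b.0)) + (rec X. d.(d.(d.(X + X))\{a,c,d} + b.0))))\{a,c,d} + b.0 has moves =b=> s2, =d=> s3
  s2 = 0 has moves (no moves)
  s3 = (d.((rec X. d.(d.(d.(X + X))\{a,c,d} + b.0)) + (rec X. d.(d.(d.(X + X))\{a,c,d} + b.0))))\{a,c,d} has moves (no moves)
Reachable graph of Q (3 states):
  t0 = rec X. d.d.(d.(X + X))\{a,c,d} has moves =d=> t1
  t1 = d.(d.((rec X. d.d.(d.(X + X))\{a,c,d}) + (rec X. d.d.(d.(X + X))\{a,c,d})))\{a,c,d} has moves =d=> t2
  t2 = (d.((rec X. d.d.(d.(X + X))\{a,c,d}) + (rec X. d.d.(d.(X + X))\{a,c,d})))\{a,c,d} has moves (no moves)
Partition-refinement fixed point:
  B0 = {s0}
  B1 = {s1}
  B2 = {s2, s3, t2}
  B3 = {t0}
  B4 = {t1}
s0 ∈ B0, t0 ∈ B3 → different blocks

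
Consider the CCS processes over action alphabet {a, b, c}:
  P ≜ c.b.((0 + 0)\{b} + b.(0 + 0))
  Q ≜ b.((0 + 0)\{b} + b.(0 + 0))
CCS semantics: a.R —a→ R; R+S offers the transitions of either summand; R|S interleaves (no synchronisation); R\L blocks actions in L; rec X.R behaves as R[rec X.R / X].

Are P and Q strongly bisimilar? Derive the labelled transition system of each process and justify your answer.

P ≁ Q

Reachable graph of P (4 states):
  m0 = c.b.((0 + 0)\{b} + b.(0 + 0)) → -c-> m1
  m1 = b.((0 + 0)\{b} + b.(0 + 0)) → -b-> m2
  m2 = (0 + 0)\{b} + b.(0 + 0) → -b-> m3
  m3 = 0 + 0 → (no moves)
Reachable graph of Q (3 states):
  n0 = b.((0 + 0)\{b} + b.(0 + 0)) → -b-> n1
  n1 = (0 + 0)\{b} + b.(0 + 0) → -b-> n2
  n2 = 0 + 0 → (no moves)
Bisimilarity quotient blocks:
  B0 = {m0}
  B1 = {m1, n0}
  B2 = {m2, n1}
  B3 = {m3, n2}
m0 ∈ B0, n0 ∈ B1 → different blocks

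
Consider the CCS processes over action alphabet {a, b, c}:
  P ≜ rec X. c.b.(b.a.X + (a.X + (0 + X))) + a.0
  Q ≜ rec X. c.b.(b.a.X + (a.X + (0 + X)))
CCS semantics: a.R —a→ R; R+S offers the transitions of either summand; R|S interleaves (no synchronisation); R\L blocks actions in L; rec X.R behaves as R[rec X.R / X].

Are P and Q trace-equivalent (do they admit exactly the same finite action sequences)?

traces(P) ≠ traces(Q) — witness ⟨a⟩

Reachable graph of P (5 states):
  u0 = rec X. c.b.(b.a.X + (a.X + (0 + X))) + a.0 → -a-> u1, -c-> u2
  u1 = 0 → (no moves)
  u2 = b.(b.a.(rec X. c.b.(b.a.X + (a.X + (0 + X))) + a.0) + (a.(rec X. c.b.(b.a.X + (a.X + (0 + X))) + a.0) + (0 + (rec X. c.b.(b.a.X + (a.X + (0 + X))) + a.0)))) → -b-> u3
  u3 = b.a.(rec X. c.b.(b.a.X + (a.X + (0 + X))) + a.0) + (a.(rec X. c.b.(b.a.X + (a.X + (0 + X))) + a.0) + (0 + (rec X. c.b.(b.a.X + (a.X + (0 + X))) + a.0))) → -a-> u0, -a-> u1, -b-> u4, -c-> u2
  u4 = a.(rec X. c.b.(b.a.X + (a.X + (0 + X))) + a.0) → -a-> u0
Reachable graph of Q (4 states):
  v0 = rec X. c.b.(b.a.X + (a.X + (0 + X))) → -c-> v1
  v1 = b.(b.a.(rec X. c.b.(b.a.X + (a.X + (0 + X)))) + (a.(rec X. c.b.(b.a.X + (a.X + (0 + X)))) + (0 + (rec X. c.b.(b.a.X + (a.X + (0 + X))))))) → -b-> v2
  v2 = b.a.(rec X. c.b.(b.a.X + (a.X + (0 + X)))) + (a.(rec X. c.b.(b.a.X + (a.X + (0 + X)))) + (0 + (rec X. c.b.(b.a.X + (a.X + (0 + X)))))) → -a-> v0, -b-> v3, -c-> v1
  v3 = a.(rec X. c.b.(b.a.X + (a.X + (0 + X)))) → -a-> v0
Run σ = ⟨a⟩ on P: start {u0}
  [1] a ⇒ {u1}
  — P admits the full trace.
Run σ = ⟨a⟩ on Q: start {v0}
  [1] a ⇒ ∅  — Q cannot continue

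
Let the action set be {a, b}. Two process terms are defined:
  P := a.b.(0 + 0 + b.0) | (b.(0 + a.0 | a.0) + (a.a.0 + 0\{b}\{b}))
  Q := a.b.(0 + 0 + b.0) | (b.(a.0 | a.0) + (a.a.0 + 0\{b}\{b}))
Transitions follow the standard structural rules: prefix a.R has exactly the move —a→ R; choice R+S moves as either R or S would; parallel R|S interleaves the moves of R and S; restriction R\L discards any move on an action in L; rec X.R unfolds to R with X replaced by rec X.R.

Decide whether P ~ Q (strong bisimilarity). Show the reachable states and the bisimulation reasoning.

P ~ Q

P's transition system — 28 states:
  u0 = a.b.(0 + 0 + b.0) | (b.(0 + a.0 | a.0) + (a.a.0 + 0\{b}\{b})) ⊢ =a=> u1, =a=> u2, =b=> u3
  u1 = a.b.(0 + 0 + b.0) | a.0 ⊢ =a=> u4, =a=> u5
  u2 = b.(0 + 0 + b.0) | (b.(0 + a.0 | a.0) + (a.a.0 + 0\{b}\{b})) ⊢ =a=> u5, =b=> u6, =b=> u7
  u3 = a.b.(0 + 0 + b.0) | (0 + a.0 | a.0) ⊢ =a=> u7, =a=> u8, =a=> u9
  u4 = a.b.(0 + 0 + b.0) | 0 ⊢ =a=> u10
  u5 = b.(0 + 0 + b.0) | a.0 ⊢ =a=> u10, =b=> u11
  u6 = (0 + 0 + b.0) | (b.(0 + a.0 | a.0) + (a.a.0 + 0\{b}\{b})) ⊢ =a=> u11, =b=> u12, =b=> u13
  u7 = b.(0 + 0 + b.0) | (0 + a.0 | a.0) ⊢ =a=> u14, =a=> u15, =b=> u12
  u8 = a.b.(0 + 0 + b.0) | (0 | a.0) ⊢ =a=> u14, =a=> u16
  u9 = a.b.(0 + 0 + b.0) | (a.0 | 0) ⊢ =a=> u15, =a=> u16
  u10 = b.(0 + 0 + b.0) | 0 ⊢ =b=> u17
  u11 = (0 + 0 + b.0) | a.0 ⊢ =a=> u17, =b=> u18
  u12 = (0 + 0 + b.0) | (0 + a.0 | a.0) ⊢ =a=> u19, =a=> u20, =b=> u21
  u13 = 0 | (b.(0 + a.0 | a.0) + (a.a.0 + 0\{b}\{b})) ⊢ =a=> u18, =b=> u21
  u14 = b.(0 + 0 + b.0) | (0 | a.0) ⊢ =a=> u22, =b=> u19
  u15 = b.(0 + 0 + b.0) | (a.0 | 0) ⊢ =a=> u22, =b=> u20
  u16 = a.b.(0 + 0 + b.0) | (0 | 0) ⊢ =a=> u22
  u17 = (0 + 0 + b.0) | 0 ⊢ =b=> u23
  u18 = 0 | a.0 ⊢ =a=> u23
  u19 = (0 + 0 + b.0) | (0 | a.0) ⊢ =a=> u24, =b=> u25
  u20 = (0 + 0 + b.0) | (a.0 | 0) ⊢ =a=> u24, =b=> u26
  u21 = 0 | (0 + a.0 | a.0) ⊢ =a=> u25, =a=> u26
  u22 = b.(0 + 0 + b.0) | (0 | 0) ⊢ =b=> u24
  u23 = 0 | 0 ⊢ ∅
  u24 = (0 + 0 + b.0) | (0 | 0) ⊢ =b=> u27
  u25 = 0 | (0 | a.0) ⊢ =a=> u27
  u26 = 0 | (a.0 | 0) ⊢ =a=> u27
  u27 = 0 | (0 | 0) ⊢ ∅
Q's transition system — 28 states:
  v0 = a.b.(0 + 0 + b.0) | (b.(a.0 | a.0) + (a.a.0 + 0\{b}\{b})) ⊢ =a=> v1, =a=> v2, =b=> v3
  v1 = a.b.(0 + 0 + b.0) | a.0 ⊢ =a=> v4, =a=> v5
  v2 = b.(0 + 0 + b.0) | (b.(a.0 | a.0) + (a.a.0 + 0\{b}\{b})) ⊢ =a=> v5, =b=> v6, =b=> v7
  v3 = a.b.(0 + 0 + b.0) | (a.0 | a.0) ⊢ =a=> v7, =a=> v8, =a=> v9
  v4 = a.b.(0 + 0 + b.0) | 0 ⊢ =a=> v10
  v5 = b.(0 + 0 + b.0) | a.0 ⊢ =a=> v10, =b=> v11
  v6 = (0 + 0 + b.0) | (b.(a.0 | a.0) + (a.a.0 + 0\{b}\{b})) ⊢ =a=> v11, =b=> v12, =b=> v13
  v7 = b.(0 + 0 + b.0) | (a.0 | a.0) ⊢ =a=> v14, =a=> v15, =b=> v12
  v8 = a.b.(0 + 0 + b.0) | (0 | a.0) ⊢ =a=> v14, =a=> v16
  v9 = a.b.(0 + 0 + b.0) | (a.0 | 0) ⊢ =a=> v15, =a=> v16
  v10 = b.(0 + 0 + b.0) | 0 ⊢ =b=> v17
  v11 = (0 + 0 + b.0) | a.0 ⊢ =a=> v17, =b=> v18
  v12 = (0 + 0 + b.0) | (a.0 | a.0) ⊢ =a=> v19, =a=> v20, =b=> v21
  v13 = 0 | (b.(a.0 | a.0) + (a.a.0 + 0\{b}\{b})) ⊢ =a=> v18, =b=> v21
  v14 = b.(0 + 0 + b.0) | (0 | a.0) ⊢ =a=> v22, =b=> v19
  v15 = b.(0 + 0 + b.0) | (a.0 | 0) ⊢ =a=> v22, =b=> v20
  v16 = a.b.(0 + 0 + b.0) | (0 | 0) ⊢ =a=> v22
  v17 = (0 + 0 + b.0) | 0 ⊢ =b=> v23
  v18 = 0 | a.0 ⊢ =a=> v23
  v19 = (0 + 0 + b.0) | (0 | a.0) ⊢ =a=> v24, =b=> v25
  v20 = (0 + 0 + b.0) | (a.0 | 0) ⊢ =a=> v24, =b=> v26
  v21 = 0 | (a.0 | a.0) ⊢ =a=> v25, =a=> v26
  v22 = b.(0 + 0 + b.0) | (0 | 0) ⊢ =b=> v24
  v23 = 0 | 0 ⊢ ∅
  v24 = (0 + 0 + b.0) | (0 | 0) ⊢ =b=> v27
  v25 = 0 | (0 | a.0) ⊢ =a=> v27
  v26 = 0 | (a.0 | 0) ⊢ =a=> v27
  v27 = 0 | (0 | 0) ⊢ ∅
Bisimilarity quotient blocks:
  B0 = {u0, v0}
  B1 = {u3, v3}
  B2 = {u1, u8, u9, v1, v8, v9}
  B3 = {u14, u15, u5, v14, v15, v5}
  B4 = {u10, u22, v10, v22}
  B5 = {u17, u24, v17, v24}
  B6 = {u23, u27, v23, v27}
  B7 = {u11, u19, u20, v11, v19, v20}
  B8 = {u18, u25, u26, v18, v25, v26}
  B9 = {u16, u4, v16, v4}
  B10 = {u7, v7}
  B11 = {u12, v12}
  B12 = {u21, v21}
  B13 = {u2, v2}
  B14 = {u6, v6}
  B15 = {u13, v13}
u0 ∈ B0, v0 ∈ B0 → same block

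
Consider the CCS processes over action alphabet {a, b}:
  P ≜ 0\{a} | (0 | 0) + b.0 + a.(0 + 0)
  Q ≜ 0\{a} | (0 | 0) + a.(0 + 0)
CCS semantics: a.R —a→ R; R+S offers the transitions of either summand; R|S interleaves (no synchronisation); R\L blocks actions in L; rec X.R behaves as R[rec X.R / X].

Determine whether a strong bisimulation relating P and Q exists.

not bisimilar

Reachable graph of P (3 states):
  s0 = 0\{a} | (0 | 0) + b.0 + a.(0 + 0) → --a--▸ s1, --b--▸ s2
  s1 = 0 + 0 → stopped
  s2 = 0 → stopped
Reachable graph of Q (2 states):
  t0 = 0\{a} | (0 | 0) + a.(0 + 0) → --a--▸ t1
  t1 = 0 + 0 → stopped
Partition-refinement fixed point:
  B0 = {s0}
  B1 = {s1, s2, t1}
  B2 = {t0}
s0 ∈ B0, t0 ∈ B2 → different blocks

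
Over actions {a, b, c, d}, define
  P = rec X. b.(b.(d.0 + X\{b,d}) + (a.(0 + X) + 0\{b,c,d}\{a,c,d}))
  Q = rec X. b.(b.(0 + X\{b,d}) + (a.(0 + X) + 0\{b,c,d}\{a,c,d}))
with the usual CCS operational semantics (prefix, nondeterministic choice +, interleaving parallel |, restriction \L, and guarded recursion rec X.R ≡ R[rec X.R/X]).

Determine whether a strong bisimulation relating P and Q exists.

Reachable graph of P (5 states):
  u0 = rec X. b.(b.(d.0 + X\{b,d}) + (a.(0 + X) + 0\{b,c,d}\{a,c,d})) has moves =b=> u1
  u1 = b.(d.0 + (rec X. b.(b.(d.0 + X\{b,d}) + (a.(0 + X) + 0\{b,c,d}\{a,c,d})))\{b,d}) + (a.(0 + (rec X. b.(b.(d.0 + X\{b,d}) + (a.(0 + X) + 0\{b,c,d}\{a,c,d})))) + 0\{b,c,d}\{a,c,d}) has moves =a=> u2, =b=> u3
  u2 = 0 + (rec X. b.(b.(d.0 + X\{b,d}) + (a.(0 + X) + 0\{b,c,d}\{a,c,d}))) has moves =b=> u1
  u3 = d.0 + (rec X. b.(b.(d.0 + X\{b,d}) + (a.(0 + X) + 0\{b,c,d}\{a,c,d})))\{b,d} has moves =d=> u4
  u4 = 0 has moves (no moves)
Reachable graph of Q (4 states):
  v0 = rec X. b.(b.(0 + X\{b,d}) + (a.(0 + X) + 0\{b,c,d}\{a,c,d})) has moves =b=> v1
  v1 = b.(0 + (rec X. b.(b.(0 + X\{b,d}) + (a.(0 + X) + 0\{b,c,d}\{a,c,d})))\{b,d}) + (a.(0 + (rec X. b.(b.(0 + X\{b,d}) + (a.(0 + X) + 0\{b,c,d}\{a,c,d})))) + 0\{b,c,d}\{a,c,d}) has moves =a=> v2, =b=> v3
  v2 = 0 + (rec X. b.(b.(0 + X\{b,d}) + (a.(0 + X) + 0\{b,c,d}\{a,c,d}))) has moves =b=> v1
  v3 = 0 + (rec X. b.(b.(0 + X\{b,d}) + (a.(0 + X) + 0\{b,c,d}\{a,c,d})))\{b,d} has moves (no moves)
Bisimilarity quotient blocks:
  B0 = {u0, u2}
  B1 = {u1}
  B2 = {u3}
  B3 = {u4, v3}
  B4 = {v0, v2}
  B5 = {v1}
u0 ∈ B0, v0 ∈ B4 → different blocks

P ≁ Q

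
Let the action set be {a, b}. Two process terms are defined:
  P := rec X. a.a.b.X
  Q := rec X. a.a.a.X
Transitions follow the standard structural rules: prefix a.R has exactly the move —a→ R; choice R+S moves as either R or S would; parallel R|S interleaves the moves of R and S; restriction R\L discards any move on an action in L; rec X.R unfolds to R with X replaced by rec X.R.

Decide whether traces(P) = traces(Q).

Reachable graph of P (3 states):
  p0 = rec X. a.a.b.X ⊢ -a-> p1
  p1 = a.b.(rec X. a.a.b.X) ⊢ -a-> p2
  p2 = b.(rec X. a.a.b.X) ⊢ -b-> p0
Reachable graph of Q (3 states):
  q0 = rec X. a.a.a.X ⊢ -a-> q1
  q1 = a.a.(rec X. a.a.a.X) ⊢ -a-> q2
  q2 = a.(rec X. a.a.a.X) ⊢ -a-> q0
Run σ = ⟨aab⟩ on P: start {p0}
  after a @ step 1: {p1}
  after a @ step 2: {p2}
  after b @ step 3: {p0}
  P completes σ.
Run σ = ⟨aab⟩ on Q: start {q0}
  after a @ step 1: {q1}
  after a @ step 2: {q2}
  after b @ step 3: ∅  — Q cannot continue

NO — witness ⟨aab⟩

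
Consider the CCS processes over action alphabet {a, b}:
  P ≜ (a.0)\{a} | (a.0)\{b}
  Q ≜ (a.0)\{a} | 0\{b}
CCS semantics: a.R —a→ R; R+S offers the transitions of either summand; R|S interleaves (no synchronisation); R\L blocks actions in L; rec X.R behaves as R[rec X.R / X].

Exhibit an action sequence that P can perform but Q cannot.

a

P's transition system — 2 states:
  s0 = (a.0)\{a} | (a.0)\{b} :: -a-> s1
  s1 = (a.0)\{a} | 0\{b} :: ∅
Q's transition system — 1 states:
  t0 = (a.0)\{a} | 0\{b} :: ∅
Run σ = ⟨a⟩ on P: start {s0}
  after a @ step 1: {s1}
  ✓ P
Run σ = ⟨a⟩ on Q: start {t0}
  after a @ step 1: no successor for Q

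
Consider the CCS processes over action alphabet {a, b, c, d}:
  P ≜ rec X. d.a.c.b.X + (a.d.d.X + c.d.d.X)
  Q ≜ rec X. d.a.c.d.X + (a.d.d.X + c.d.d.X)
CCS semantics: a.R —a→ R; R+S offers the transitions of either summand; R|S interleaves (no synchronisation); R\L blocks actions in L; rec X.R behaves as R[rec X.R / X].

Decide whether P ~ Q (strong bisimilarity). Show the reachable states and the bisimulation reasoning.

NO

LTS(P): 6 reachable states
  m0 = rec X. d.a.c.b.X + (a.d.d.X + c.d.d.X) → —a→ m1, —c→ m1, —d→ m2
  m1 = d.d.(rec X. d.a.c.b.X + (a.d.d.X + c.d.d.X)) → —d→ m3
  m2 = a.c.b.(rec X. d.a.c.b.X + (a.d.d.X + c.d.d.X)) → —a→ m4
  m3 = d.(rec X. d.a.c.b.X + (a.d.d.X + c.d.d.X)) → —d→ m0
  m4 = c.b.(rec X. d.a.c.b.X + (a.d.d.X + c.d.d.X)) → —c→ m5
  m5 = b.(rec X. d.a.c.b.X + (a.d.d.X + c.d.d.X)) → —b→ m0
LTS(Q): 5 reachable states
  n0 = rec X. d.a.c.d.X + (a.d.d.X + c.d.d.X) → —a→ n1, —c→ n1, —d→ n2
  n1 = d.d.(rec X. d.a.c.d.X + (a.d.d.X + c.d.d.X)) → —d→ n3
  n2 = a.c.d.(rec X. d.a.c.d.X + (a.d.d.X + c.d.d.X)) → —a→ n4
  n3 = d.(rec X. d.a.c.d.X + (a.d.d.X + c.d.d.X)) → —d→ n0
  n4 = c.d.(rec X. d.a.c.d.X + (a.d.d.X + c.d.d.X)) → —c→ n3
Partition-refinement fixed point:
  B0 = {m0}
  B1 = {m1}
  B2 = {m3}
  B3 = {m2}
  B4 = {m4}
  B5 = {m5}
  B6 = {n0}
  B7 = {n2}
  B8 = {n4}
  B9 = {n3}
  B10 = {n1}
m0 ∈ B0, n0 ∈ B6 → different blocks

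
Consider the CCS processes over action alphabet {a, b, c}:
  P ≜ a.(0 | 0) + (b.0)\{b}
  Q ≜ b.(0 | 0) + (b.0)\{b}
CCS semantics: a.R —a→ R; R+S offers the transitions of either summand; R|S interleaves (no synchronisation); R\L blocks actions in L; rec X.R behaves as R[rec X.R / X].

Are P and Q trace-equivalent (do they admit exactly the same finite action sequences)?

Reachable graph of P (2 states):
  s0 = a.(0 | 0) + (b.0)\{b} :: =a=> s1
  s1 = 0 | 0 :: ∅
Reachable graph of Q (2 states):
  t0 = b.(0 | 0) + (b.0)\{b} :: =b=> t1
  t1 = 0 | 0 :: ∅
Run σ = ⟨a⟩ on P: start {s0}
  step 1 (a): {s1}
  P completes σ.
Run σ = ⟨a⟩ on Q: start {t0}
  step 1 (a): ∅  — Q cannot continue

traces(P) ≠ traces(Q) — witness ⟨a⟩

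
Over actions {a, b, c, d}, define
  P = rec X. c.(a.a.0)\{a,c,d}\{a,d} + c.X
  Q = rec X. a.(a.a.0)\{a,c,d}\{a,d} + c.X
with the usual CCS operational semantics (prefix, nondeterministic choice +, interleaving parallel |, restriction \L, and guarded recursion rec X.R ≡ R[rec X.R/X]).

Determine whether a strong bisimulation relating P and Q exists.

not bisimilar

P's transition system — 2 states:
  s0 = rec X. c.(a.a.0)\{a,c,d}\{a,d} + c.X :: --c--▸ s0, --c--▸ s1
  s1 = (a.a.0)\{a,c,d}\{a,d} :: ∅
Q's transition system — 2 states:
  t0 = rec X. a.(a.a.0)\{a,c,d}\{a,d} + c.X :: --a--▸ t1, --c--▸ t0
  t1 = (a.a.0)\{a,c,d}\{a,d} :: ∅
Partition-refinement fixed point:
  B0 = {s0}
  B1 = {s1, t1}
  B2 = {t0}
s0 ∈ B0, t0 ∈ B2 → different blocks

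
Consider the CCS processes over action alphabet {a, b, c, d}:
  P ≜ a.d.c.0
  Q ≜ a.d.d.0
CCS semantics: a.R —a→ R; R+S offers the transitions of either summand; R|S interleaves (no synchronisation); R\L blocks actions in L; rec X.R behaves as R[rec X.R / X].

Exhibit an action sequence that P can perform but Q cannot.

P's transition system — 4 states:
  u0 = a.d.c.0 has moves =a=> u1
  u1 = d.c.0 has moves =d=> u2
  u2 = c.0 has moves =c=> u3
  u3 = 0 has moves stopped
Q's transition system — 4 states:
  v0 = a.d.d.0 has moves =a=> v1
  v1 = d.d.0 has moves =d=> v2
  v2 = d.0 has moves =d=> v3
  v3 = 0 has moves stopped
Trace ⟨adc⟩ through P, begin at {u0}:
  after a @ step 1: {u1}
  after d @ step 2: {u2}
  after c @ step 3: {u3}
  — P admits the full trace.
Trace ⟨adc⟩ through Q, begin at {v0}:
  after a @ step 1: {v1}
  after d @ step 2: {v2}
  after c @ step 3: ∅  — Q cannot continue

adc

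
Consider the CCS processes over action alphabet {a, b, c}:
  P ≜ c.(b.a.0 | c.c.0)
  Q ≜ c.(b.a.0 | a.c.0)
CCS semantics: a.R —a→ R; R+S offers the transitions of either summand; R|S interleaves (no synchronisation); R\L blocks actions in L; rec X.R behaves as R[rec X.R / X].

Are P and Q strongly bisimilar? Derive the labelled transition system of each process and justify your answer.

P's transition system — 10 states:
  u0 = c.(b.a.0 | c.c.0) ⊢ --c--▸ u1
  u1 = b.a.0 | c.c.0 ⊢ --b--▸ u2, --c--▸ u3
  u2 = a.0 | c.c.0 ⊢ --a--▸ u4, --c--▸ u5
  u3 = b.a.0 | c.0 ⊢ --b--▸ u5, --c--▸ u6
  u4 = 0 | c.c.0 ⊢ --c--▸ u7
  u5 = a.0 | c.0 ⊢ --a--▸ u7, --c--▸ u8
  u6 = b.a.0 | 0 ⊢ --b--▸ u8
  u7 = 0 | c.0 ⊢ --c--▸ u9
  u8 = a.0 | 0 ⊢ --a--▸ u9
  u9 = 0 | 0 ⊢ stopped
Q's transition system — 10 states:
  v0 = c.(b.a.0 | a.c.0) ⊢ --c--▸ v1
  v1 = b.a.0 | a.c.0 ⊢ --a--▸ v2, --b--▸ v3
  v2 = b.a.0 | c.0 ⊢ --b--▸ v4, --c--▸ v5
  v3 = a.0 | a.c.0 ⊢ --a--▸ v4, --a--▸ v6
  v4 = a.0 | c.0 ⊢ --a--▸ v7, --c--▸ v8
  v5 = b.a.0 | 0 ⊢ --b--▸ v8
  v6 = 0 | a.c.0 ⊢ --a--▸ v7
  v7 = 0 | c.0 ⊢ --c--▸ v9
  v8 = a.0 | 0 ⊢ --a--▸ v9
  v9 = 0 | 0 ⊢ stopped
Coarsest stable partition (strong bisimilarity classes):
  B0 = {u0}
  B1 = {u1}
  B2 = {u3, v2}
  B3 = {u6, v5}
  B4 = {u8, v8}
  B5 = {u9, v9}
  B6 = {u5, v4}
  B7 = {u7, v7}
  B8 = {u2}
  B9 = {u4}
  B10 = {v0}
  B11 = {v1}
  B12 = {v3}
  B13 = {v6}
u0 ∈ B0, v0 ∈ B10 → different blocks

not bisimilar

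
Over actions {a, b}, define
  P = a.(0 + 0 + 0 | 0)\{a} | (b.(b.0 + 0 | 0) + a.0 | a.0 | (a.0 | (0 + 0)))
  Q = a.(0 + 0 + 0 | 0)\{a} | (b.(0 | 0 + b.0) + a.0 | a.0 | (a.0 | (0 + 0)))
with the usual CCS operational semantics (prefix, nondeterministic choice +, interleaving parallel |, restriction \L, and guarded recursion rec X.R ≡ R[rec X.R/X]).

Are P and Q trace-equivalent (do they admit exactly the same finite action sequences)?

P's transition system — 20 states:
  u0 = a.(0 + 0 + 0 | 0)\{a} | (b.(b.0 + 0 | 0) + a.0 | a.0 | (a.0 | (0 + 0))) :: ··a··> u1, ··a··> u2, ··a··> u3, ··a··> u4, ··b··> u5
  u1 = (0 + 0 + 0 | 0)\{a} | (b.(b.0 + 0 | 0) + a.0 | a.0 | (a.0 | (0 + 0))) :: ··a··> u6, ··a··> u7, ··a··> u8, ··b··> u9
  u2 = a.(0 + 0 + 0 | 0)\{a} | (0 | a.0 | (a.0 | (0 + 0))) :: ··a··> u10, ··a··> u11, ··a··> u6
  u3 = a.(0 + 0 + 0 | 0)\{a} | (a.0 | 0 | (a.0 | (0 + 0))) :: ··a··> u10, ··a··> u12, ··a··> u7
  u4 = a.(0 + 0 + 0 | 0)\{a} | (a.0 | a.0 | (0 | (0 + 0))) :: ··a··> u11, ··a··> u12, ··a··> u8
  u5 = a.(0 + 0 + 0 | 0)\{a} | (b.0 + 0 | 0) :: ··a··> u9, ··b··> u13
  u6 = (0 + 0 + 0 | 0)\{a} | (0 | a.0 | (a.0 | (0 + 0))) :: ··a··> u14, ··a··> u15
  u7 = (0 + 0 + 0 | 0)\{a} | (a.0 | 0 | (a.0 | (0 + 0))) :: ··a··> u14, ··a··> u16
  u8 = (0 + 0 + 0 | 0)\{a} | (a.0 | a.0 | (0 | (0 + 0))) :: ··a··> u15, ··a··> u16
  u9 = (0 + 0 + 0 | 0)\{a} | (b.0 + 0 | 0) :: ··b··> u17
  u10 = a.(0 + 0 + 0 | 0)\{a} | (0 | 0 | (a.0 | (0 + 0))) :: ··a··> u14, ··a··> u18
  u11 = a.(0 + 0 + 0 | 0)\{a} | (0 | a.0 | (0 | (0 + 0))) :: ··a··> u15, ··a··> u18
  u12 = a.(0 + 0 + 0 | 0)\{a} | (a.0 | 0 | (0 | (0 + 0))) :: ··a··> u16, ··a··> u18
  u13 = a.(0 + 0 + 0 | 0)\{a} | 0 :: ··a··> u17
  u14 = (0 + 0 + 0 | 0)\{a} | (0 | 0 | (a.0 | (0 + 0))) :: ··a··> u19
  u15 = (0 + 0 + 0 | 0)\{a} | (0 | a.0 | (0 | (0 + 0))) :: ··a··> u19
  u16 = (0 + 0 + 0 | 0)\{a} | (a.0 | 0 | (0 | (0 + 0))) :: ··a··> u19
  u17 = (0 + 0 + 0 | 0)\{a} | 0 :: ∅
  u18 = a.(0 + 0 + 0 | 0)\{a} | (0 | 0 | (0 | (0 + 0))) :: ··a··> u19
  u19 = (0 + 0 + 0 | 0)\{a} | (0 | 0 | (0 | (0 + 0))) :: ∅
Q's transition system — 20 states:
  v0 = a.(0 + 0 + 0 | 0)\{a} | (b.(0 | 0 + b.0) + a.0 | a.0 | (a.0 | (0 + 0))) :: ··a··> v1, ··a··> v2, ··a··> v3, ··a··> v4, ··b··> v5
  v1 = (0 + 0 + 0 | 0)\{a} | (b.(0 | 0 + b.0) + a.0 | a.0 | (a.0 | (0 + 0))) :: ··a··> v6, ··a··> v7, ··a··> v8, ··b··> v9
  v2 = a.(0 + 0 + 0 | 0)\{a} | (0 | a.0 | (a.0 | (0 + 0))) :: ··a··> v10, ··a··> v11, ··a··> v6
  v3 = a.(0 + 0 + 0 | 0)\{a} | (a.0 | 0 | (a.0 | (0 + 0))) :: ··a··> v10, ··a··> v12, ··a··> v7
  v4 = a.(0 + 0 + 0 | 0)\{a} | (a.0 | a.0 | (0 | (0 + 0))) :: ··a··> v11, ··a··> v12, ··a··> v8
  v5 = a.(0 + 0 + 0 | 0)\{a} | (0 | 0 + b.0) :: ··a··> v9, ··b··> v13
  v6 = (0 + 0 + 0 | 0)\{a} | (0 | a.0 | (a.0 | (0 + 0))) :: ··a··> v14, ··a··> v15
  v7 = (0 + 0 + 0 | 0)\{a} | (a.0 | 0 | (a.0 | (0 + 0))) :: ··a··> v14, ··a··> v16
  v8 = (0 + 0 + 0 | 0)\{a} | (a.0 | a.0 | (0 | (0 + 0))) :: ··a··> v15, ··a··> v16
  v9 = (0 + 0 + 0 | 0)\{a} | (0 | 0 + b.0) :: ··b··> v17
  v10 = a.(0 + 0 + 0 | 0)\{a} | (0 | 0 | (a.0 | (0 + 0))) :: ··a··> v14, ··a··> v18
  v11 = a.(0 + 0 + 0 | 0)\{a} | (0 | a.0 | (0 | (0 + 0))) :: ··a··> v15, ··a··> v18
  v12 = a.(0 + 0 + 0 | 0)\{a} | (a.0 | 0 | (0 | (0 + 0))) :: ··a··> v16, ··a··> v18
  v13 = a.(0 + 0 + 0 | 0)\{a} | 0 :: ··a··> v17
  v14 = (0 + 0 + 0 | 0)\{a} | (0 | 0 | (a.0 | (0 + 0))) :: ··a··> v19
  v15 = (0 + 0 + 0 | 0)\{a} | (0 | a.0 | (0 | (0 + 0))) :: ··a··> v19
  v16 = (0 + 0 + 0 | 0)\{a} | (a.0 | 0 | (0 | (0 + 0))) :: ··a··> v19
  v17 = (0 + 0 + 0 | 0)\{a} | 0 :: ∅
  v18 = a.(0 + 0 + 0 | 0)\{a} | (0 | 0 | (0 | (0 + 0))) :: ··a··> v19
  v19 = (0 + 0 + 0 | 0)\{a} | (0 | 0 | (0 | (0 + 0))) :: ∅
Coarsest stable partition (strong bisimilarity classes):
  B0 = {u0, v0}
  B1 = {u2, u3, u4, v2, v3, v4}
  B2 = {u10, u11, u12, u6, u7, u8, v10, v11, v12, v6, v7, v8}
  B3 = {u13, u14, u15, u16, u18, v13, v14, v15, v16, v18}
  B4 = {u17, u19, v17, v19}
  B5 = {u1, v1}
  B6 = {u9, v9}
  B7 = {u5, v5}
u0 ∈ B0, v0 ∈ B0 → same block
Bisimilar ⇒ trace-equivalent.

traces(P) = traces(Q)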